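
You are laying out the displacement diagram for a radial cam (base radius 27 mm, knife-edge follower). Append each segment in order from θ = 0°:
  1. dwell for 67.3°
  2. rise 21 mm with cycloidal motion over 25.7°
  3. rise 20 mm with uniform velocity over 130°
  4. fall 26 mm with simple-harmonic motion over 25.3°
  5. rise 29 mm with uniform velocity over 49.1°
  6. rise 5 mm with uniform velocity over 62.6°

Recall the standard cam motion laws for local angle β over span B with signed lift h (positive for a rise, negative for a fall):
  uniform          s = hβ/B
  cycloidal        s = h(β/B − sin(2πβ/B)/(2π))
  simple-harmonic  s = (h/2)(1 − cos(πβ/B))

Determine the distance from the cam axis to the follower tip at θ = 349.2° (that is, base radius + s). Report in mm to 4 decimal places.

seg 1 [0°–67.3°] dwell: s stays 0.0000
seg 2 [67.3°–93°] cycloidal, h=21: full span → s += 21 → s = 21.0000
seg 3 [93°–223°] uniform, h=20: full span → s += 20 → s = 41.0000
seg 4 [223°–248.3°] simple-harmonic, h=-26: full span → s += -26 → s = 15.0000
seg 5 [248.3°–297.4°] uniform, h=29: full span → s += 29 → s = 44.0000
seg 6 [297.4°–360°] uniform, h=5: θ=349.2° here. β=51.8, B=62.6. 5·51.8/62.6 = 4.1374 → s = 48.1374
radial distance = base radius + s = 27 + 48.1374 = 75.1374

75.1374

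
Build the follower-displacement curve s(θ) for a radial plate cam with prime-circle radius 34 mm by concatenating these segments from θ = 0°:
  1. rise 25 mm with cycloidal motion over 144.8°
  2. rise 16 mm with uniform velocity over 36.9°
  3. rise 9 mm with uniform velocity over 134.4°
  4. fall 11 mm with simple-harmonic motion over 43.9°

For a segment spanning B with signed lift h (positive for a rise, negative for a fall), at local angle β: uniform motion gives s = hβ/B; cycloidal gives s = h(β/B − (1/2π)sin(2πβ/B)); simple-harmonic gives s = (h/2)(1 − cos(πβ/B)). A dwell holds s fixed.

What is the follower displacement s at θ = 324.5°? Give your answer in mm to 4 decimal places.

seg 1 [0°–144.8°] cycloidal, h=25: full span → s += 25 → s = 25.0000
seg 2 [144.8°–181.7°] uniform, h=16: full span → s += 16 → s = 41.0000
seg 3 [181.7°–316.1°] uniform, h=9: full span → s += 9 → s = 50.0000
seg 4 [316.1°–360°] simple-harmonic, h=-11: θ=324.5° here. β=8.4, B=43.9. -11/2·(1 − cos(π·0.1913)) = -0.9642 → s = 49.0358

49.0358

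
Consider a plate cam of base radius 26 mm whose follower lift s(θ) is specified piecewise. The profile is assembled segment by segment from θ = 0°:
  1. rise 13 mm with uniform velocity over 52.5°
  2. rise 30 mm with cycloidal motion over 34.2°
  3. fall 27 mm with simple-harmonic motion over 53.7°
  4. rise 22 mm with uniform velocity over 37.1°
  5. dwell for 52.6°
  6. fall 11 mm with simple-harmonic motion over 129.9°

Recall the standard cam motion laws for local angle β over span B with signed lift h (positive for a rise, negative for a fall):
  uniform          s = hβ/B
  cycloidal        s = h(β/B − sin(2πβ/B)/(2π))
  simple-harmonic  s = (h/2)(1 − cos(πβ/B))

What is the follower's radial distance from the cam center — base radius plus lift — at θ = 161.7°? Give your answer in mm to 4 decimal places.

seg 1 [0°–52.5°] uniform, h=13: full span → s += 13 → s = 13.0000
seg 2 [52.5°–86.7°] cycloidal, h=30: full span → s += 30 → s = 43.0000
seg 3 [86.7°–140.4°] simple-harmonic, h=-27: full span → s += -27 → s = 16.0000
seg 4 [140.4°–177.5°] uniform, h=22: θ=161.7° here. β=21.3, B=37.1. 22·21.3/37.1 = 12.6307 → s = 28.6307
radial distance = base radius + s = 26 + 28.6307 = 54.6307

54.6307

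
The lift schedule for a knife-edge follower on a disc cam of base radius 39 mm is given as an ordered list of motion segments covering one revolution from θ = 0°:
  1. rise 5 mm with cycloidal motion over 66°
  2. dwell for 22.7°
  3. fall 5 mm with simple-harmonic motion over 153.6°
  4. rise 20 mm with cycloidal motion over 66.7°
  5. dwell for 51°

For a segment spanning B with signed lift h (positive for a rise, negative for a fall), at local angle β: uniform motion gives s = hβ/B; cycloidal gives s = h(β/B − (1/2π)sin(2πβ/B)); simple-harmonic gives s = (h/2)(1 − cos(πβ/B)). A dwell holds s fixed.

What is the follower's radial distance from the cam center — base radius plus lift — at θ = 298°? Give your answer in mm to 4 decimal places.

seg 1 [0°–66°] cycloidal, h=5: full span → s += 5 → s = 5.0000
seg 2 [66°–88.7°] dwell: s stays 5.0000
seg 3 [88.7°–242.3°] simple-harmonic, h=-5: full span → s += -5 → s = 0.0000
seg 4 [242.3°–309°] cycloidal, h=20: θ=298° here. β=55.7, B=66.7. 20·(0.8351 − sin(2π·0.8351)/(2π)) = 19.4406 → s = 19.4406
radial distance = base radius + s = 39 + 19.4406 = 58.4406

58.4406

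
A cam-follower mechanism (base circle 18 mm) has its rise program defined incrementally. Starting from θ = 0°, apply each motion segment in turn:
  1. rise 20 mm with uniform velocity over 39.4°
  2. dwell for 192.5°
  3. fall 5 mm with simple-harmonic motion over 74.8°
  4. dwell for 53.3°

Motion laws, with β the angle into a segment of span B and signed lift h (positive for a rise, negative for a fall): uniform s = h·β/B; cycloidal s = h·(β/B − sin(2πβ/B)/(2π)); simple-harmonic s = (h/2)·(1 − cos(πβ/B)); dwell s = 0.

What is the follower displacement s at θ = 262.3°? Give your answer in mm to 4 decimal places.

seg 1 [0°–39.4°] uniform, h=20: full span → s += 20 → s = 20.0000
seg 2 [39.4°–231.9°] dwell: s stays 20.0000
seg 3 [231.9°–306.7°] simple-harmonic, h=-5: θ=262.3° here. β=30.4, B=74.8. -5/2·(1 − cos(π·0.4064)) = -1.7755 → s = 18.2245

18.2245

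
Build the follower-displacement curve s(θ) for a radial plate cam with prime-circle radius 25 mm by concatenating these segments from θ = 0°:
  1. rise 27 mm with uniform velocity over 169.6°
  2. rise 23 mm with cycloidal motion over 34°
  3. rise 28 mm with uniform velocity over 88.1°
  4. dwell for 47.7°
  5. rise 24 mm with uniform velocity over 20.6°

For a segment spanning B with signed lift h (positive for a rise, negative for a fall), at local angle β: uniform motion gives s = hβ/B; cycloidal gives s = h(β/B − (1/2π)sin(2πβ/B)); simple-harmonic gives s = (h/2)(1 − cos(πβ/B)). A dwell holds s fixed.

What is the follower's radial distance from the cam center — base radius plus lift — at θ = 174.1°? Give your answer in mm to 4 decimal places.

seg 1 [0°–169.6°] uniform, h=27: full span → s += 27 → s = 27.0000
seg 2 [169.6°–203.6°] cycloidal, h=23: θ=174.1° here. β=4.5, B=34. 23·(0.1324 − sin(2π·0.1324)/(2π)) = 0.3389 → s = 27.3389
radial distance = base radius + s = 25 + 27.3389 = 52.3389

52.3389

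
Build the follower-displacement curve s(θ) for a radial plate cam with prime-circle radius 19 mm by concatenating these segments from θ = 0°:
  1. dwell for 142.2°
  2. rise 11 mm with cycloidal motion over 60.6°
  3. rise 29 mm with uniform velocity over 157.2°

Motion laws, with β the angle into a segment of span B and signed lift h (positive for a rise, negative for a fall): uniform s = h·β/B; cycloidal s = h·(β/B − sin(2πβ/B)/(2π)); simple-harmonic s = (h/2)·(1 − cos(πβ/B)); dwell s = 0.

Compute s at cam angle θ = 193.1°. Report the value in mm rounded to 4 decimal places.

seg 1 [0°–142.2°] dwell: s stays 0.0000
seg 2 [142.2°–202.8°] cycloidal, h=11: θ=193.1° here. β=50.9, B=60.6. 11·(0.8399 − sin(2π·0.8399)/(2π)) = 10.7178 → s = 10.7178

10.7178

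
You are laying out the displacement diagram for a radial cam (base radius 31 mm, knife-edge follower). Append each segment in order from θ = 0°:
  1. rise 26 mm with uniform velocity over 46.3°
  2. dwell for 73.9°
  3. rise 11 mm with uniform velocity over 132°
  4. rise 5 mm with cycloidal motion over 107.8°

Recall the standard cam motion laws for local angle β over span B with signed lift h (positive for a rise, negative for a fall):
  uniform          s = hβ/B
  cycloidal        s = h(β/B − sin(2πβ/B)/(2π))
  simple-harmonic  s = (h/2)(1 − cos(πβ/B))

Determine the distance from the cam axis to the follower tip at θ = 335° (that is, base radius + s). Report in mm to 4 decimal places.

seg 1 [0°–46.3°] uniform, h=26: full span → s += 26 → s = 26.0000
seg 2 [46.3°–120.2°] dwell: s stays 26.0000
seg 3 [120.2°–252.2°] uniform, h=11: full span → s += 11 → s = 37.0000
seg 4 [252.2°–360°] cycloidal, h=5: θ=335° here. β=82.8, B=107.8. 5·(0.7681 − sin(2π·0.7681)/(2π)) = 4.6311 → s = 41.6311
radial distance = base radius + s = 31 + 41.6311 = 72.6311

72.6311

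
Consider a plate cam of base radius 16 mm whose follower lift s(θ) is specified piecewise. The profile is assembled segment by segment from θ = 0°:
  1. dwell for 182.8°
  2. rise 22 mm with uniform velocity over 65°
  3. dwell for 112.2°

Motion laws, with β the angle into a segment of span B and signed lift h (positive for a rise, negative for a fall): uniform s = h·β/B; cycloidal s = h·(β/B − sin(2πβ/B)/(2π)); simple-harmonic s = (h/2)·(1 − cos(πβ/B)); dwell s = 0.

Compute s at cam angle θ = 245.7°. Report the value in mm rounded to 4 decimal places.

seg 1 [0°–182.8°] dwell: s stays 0.0000
seg 2 [182.8°–247.8°] uniform, h=22: θ=245.7° here. β=62.9, B=65. 22·62.9/65 = 21.2892 → s = 21.2892

21.2892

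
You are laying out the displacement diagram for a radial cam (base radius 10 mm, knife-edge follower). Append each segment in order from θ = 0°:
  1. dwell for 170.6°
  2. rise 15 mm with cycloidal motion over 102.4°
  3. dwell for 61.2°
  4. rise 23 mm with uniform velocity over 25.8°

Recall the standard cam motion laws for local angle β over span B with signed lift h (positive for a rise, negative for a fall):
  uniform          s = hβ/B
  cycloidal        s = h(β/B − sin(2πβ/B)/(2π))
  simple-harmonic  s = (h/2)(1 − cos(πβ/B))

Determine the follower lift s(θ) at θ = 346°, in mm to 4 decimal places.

seg 1 [0°–170.6°] dwell: s stays 0.0000
seg 2 [170.6°–273°] cycloidal, h=15: full span → s += 15 → s = 15.0000
seg 3 [273°–334.2°] dwell: s stays 15.0000
seg 4 [334.2°–360°] uniform, h=23: θ=346° here. β=11.8, B=25.8. 23·11.8/25.8 = 10.5194 → s = 25.5194

25.5194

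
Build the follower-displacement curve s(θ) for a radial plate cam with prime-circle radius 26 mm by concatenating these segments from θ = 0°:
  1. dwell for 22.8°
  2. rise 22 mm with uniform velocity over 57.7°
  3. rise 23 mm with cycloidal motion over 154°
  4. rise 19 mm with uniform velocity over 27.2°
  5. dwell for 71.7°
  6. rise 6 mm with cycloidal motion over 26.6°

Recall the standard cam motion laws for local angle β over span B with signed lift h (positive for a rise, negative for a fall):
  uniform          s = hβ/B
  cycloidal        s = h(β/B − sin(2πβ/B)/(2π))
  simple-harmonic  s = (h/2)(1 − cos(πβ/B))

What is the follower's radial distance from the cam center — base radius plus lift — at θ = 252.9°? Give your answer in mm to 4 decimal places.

seg 1 [0°–22.8°] dwell: s stays 0.0000
seg 2 [22.8°–80.5°] uniform, h=22: full span → s += 22 → s = 22.0000
seg 3 [80.5°–234.5°] cycloidal, h=23: full span → s += 23 → s = 45.0000
seg 4 [234.5°–261.7°] uniform, h=19: θ=252.9° here. β=18.4, B=27.2. 19·18.4/27.2 = 12.8529 → s = 57.8529
radial distance = base radius + s = 26 + 57.8529 = 83.8529

83.8529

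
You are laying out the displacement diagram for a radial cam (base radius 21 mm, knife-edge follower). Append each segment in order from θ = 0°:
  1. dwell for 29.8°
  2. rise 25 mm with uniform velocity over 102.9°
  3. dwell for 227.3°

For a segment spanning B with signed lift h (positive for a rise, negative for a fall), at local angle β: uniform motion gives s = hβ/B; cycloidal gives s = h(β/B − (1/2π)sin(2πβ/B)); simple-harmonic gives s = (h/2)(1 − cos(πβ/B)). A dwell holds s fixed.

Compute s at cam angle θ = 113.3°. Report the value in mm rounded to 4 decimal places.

seg 1 [0°–29.8°] dwell: s stays 0.0000
seg 2 [29.8°–132.7°] uniform, h=25: θ=113.3° here. β=83.5, B=102.9. 25·83.5/102.9 = 20.2867 → s = 20.2867

20.2867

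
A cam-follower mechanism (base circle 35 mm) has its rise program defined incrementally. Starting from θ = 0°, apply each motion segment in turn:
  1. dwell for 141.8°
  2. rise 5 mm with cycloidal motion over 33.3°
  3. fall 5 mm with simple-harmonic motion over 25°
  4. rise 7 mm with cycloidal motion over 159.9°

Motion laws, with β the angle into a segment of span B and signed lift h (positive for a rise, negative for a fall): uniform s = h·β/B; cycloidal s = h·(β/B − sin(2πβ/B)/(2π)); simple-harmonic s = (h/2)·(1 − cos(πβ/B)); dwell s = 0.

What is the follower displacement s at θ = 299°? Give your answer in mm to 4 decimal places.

seg 1 [0°–141.8°] dwell: s stays 0.0000
seg 2 [141.8°–175.1°] cycloidal, h=5: full span → s += 5 → s = 5.0000
seg 3 [175.1°–200.1°] simple-harmonic, h=-5: full span → s += -5 → s = 0.0000
seg 4 [200.1°–360°] cycloidal, h=7: θ=299° here. β=98.9, B=159.9. 7·(0.6185 − sin(2π·0.6185)/(2π)) = 5.0846 → s = 5.0846

5.0846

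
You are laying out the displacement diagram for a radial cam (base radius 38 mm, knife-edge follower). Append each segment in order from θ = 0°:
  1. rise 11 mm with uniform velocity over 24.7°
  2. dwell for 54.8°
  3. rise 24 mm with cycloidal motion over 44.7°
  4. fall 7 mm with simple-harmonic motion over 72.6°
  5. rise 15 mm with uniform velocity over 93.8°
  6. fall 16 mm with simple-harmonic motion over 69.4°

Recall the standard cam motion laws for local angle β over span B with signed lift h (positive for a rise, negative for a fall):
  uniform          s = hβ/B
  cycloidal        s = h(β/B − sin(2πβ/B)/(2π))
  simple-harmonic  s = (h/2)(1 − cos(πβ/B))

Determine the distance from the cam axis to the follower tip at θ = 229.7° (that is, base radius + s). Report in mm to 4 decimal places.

seg 1 [0°–24.7°] uniform, h=11: full span → s += 11 → s = 11.0000
seg 2 [24.7°–79.5°] dwell: s stays 11.0000
seg 3 [79.5°–124.2°] cycloidal, h=24: full span → s += 24 → s = 35.0000
seg 4 [124.2°–196.8°] simple-harmonic, h=-7: full span → s += -7 → s = 28.0000
seg 5 [196.8°–290.6°] uniform, h=15: θ=229.7° here. β=32.9, B=93.8. 15·32.9/93.8 = 5.2612 → s = 33.2612
radial distance = base radius + s = 38 + 33.2612 = 71.2612

71.2612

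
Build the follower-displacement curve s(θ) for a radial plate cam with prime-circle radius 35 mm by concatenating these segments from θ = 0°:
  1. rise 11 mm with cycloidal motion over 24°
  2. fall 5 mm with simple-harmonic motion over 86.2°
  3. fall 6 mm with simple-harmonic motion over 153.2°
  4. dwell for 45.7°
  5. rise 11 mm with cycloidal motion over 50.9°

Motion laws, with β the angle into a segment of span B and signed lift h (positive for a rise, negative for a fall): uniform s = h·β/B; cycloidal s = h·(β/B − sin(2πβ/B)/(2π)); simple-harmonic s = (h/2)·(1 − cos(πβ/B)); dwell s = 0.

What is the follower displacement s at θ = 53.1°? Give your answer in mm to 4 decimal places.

seg 1 [0°–24°] cycloidal, h=11: full span → s += 11 → s = 11.0000
seg 2 [24°–110.2°] simple-harmonic, h=-5: θ=53.1° here. β=29.1, B=86.2. -5/2·(1 − cos(π·0.3376)) = -1.2790 → s = 9.7210

9.7210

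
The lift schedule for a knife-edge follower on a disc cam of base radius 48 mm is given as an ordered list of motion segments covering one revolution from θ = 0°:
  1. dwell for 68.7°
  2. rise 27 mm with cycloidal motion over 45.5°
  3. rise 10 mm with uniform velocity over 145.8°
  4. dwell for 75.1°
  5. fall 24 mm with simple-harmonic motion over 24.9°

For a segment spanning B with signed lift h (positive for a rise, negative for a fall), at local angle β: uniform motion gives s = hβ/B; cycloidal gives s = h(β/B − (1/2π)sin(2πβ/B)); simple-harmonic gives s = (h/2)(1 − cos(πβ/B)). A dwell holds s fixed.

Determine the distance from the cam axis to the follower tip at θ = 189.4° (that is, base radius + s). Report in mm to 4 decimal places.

seg 1 [0°–68.7°] dwell: s stays 0.0000
seg 2 [68.7°–114.2°] cycloidal, h=27: full span → s += 27 → s = 27.0000
seg 3 [114.2°–260°] uniform, h=10: θ=189.4° here. β=75.2, B=145.8. 10·75.2/145.8 = 5.1578 → s = 32.1578
radial distance = base radius + s = 48 + 32.1578 = 80.1578

80.1578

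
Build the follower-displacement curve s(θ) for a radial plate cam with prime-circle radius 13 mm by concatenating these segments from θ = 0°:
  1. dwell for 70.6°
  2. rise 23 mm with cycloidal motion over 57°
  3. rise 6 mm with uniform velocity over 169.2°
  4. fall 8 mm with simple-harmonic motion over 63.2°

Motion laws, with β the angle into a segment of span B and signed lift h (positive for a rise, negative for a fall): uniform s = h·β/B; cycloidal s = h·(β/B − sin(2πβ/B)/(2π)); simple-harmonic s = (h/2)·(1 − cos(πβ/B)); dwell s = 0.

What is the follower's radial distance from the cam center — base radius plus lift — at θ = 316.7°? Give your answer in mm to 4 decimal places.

seg 1 [0°–70.6°] dwell: s stays 0.0000
seg 2 [70.6°–127.6°] cycloidal, h=23: full span → s += 23 → s = 23.0000
seg 3 [127.6°–296.8°] uniform, h=6: full span → s += 6 → s = 29.0000
seg 4 [296.8°–360°] simple-harmonic, h=-8: θ=316.7° here. β=19.9, B=63.2. -8/2·(1 − cos(π·0.3149)) = -1.8026 → s = 27.1974
radial distance = base radius + s = 13 + 27.1974 = 40.1974

40.1974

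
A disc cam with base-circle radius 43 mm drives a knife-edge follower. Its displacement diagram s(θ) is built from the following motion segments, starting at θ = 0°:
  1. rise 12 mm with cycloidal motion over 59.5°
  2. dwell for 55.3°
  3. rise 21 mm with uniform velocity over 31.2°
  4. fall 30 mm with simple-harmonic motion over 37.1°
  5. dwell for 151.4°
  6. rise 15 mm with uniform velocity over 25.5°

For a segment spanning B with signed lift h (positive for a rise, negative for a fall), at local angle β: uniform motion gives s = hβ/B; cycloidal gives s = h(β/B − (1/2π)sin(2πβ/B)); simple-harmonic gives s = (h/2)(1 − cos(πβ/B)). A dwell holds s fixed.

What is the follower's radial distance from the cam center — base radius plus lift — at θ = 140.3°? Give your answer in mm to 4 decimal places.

seg 1 [0°–59.5°] cycloidal, h=12: full span → s += 12 → s = 12.0000
seg 2 [59.5°–114.8°] dwell: s stays 12.0000
seg 3 [114.8°–146°] uniform, h=21: θ=140.3° here. β=25.5, B=31.2. 21·25.5/31.2 = 17.1635 → s = 29.1635
radial distance = base radius + s = 43 + 29.1635 = 72.1635

72.1635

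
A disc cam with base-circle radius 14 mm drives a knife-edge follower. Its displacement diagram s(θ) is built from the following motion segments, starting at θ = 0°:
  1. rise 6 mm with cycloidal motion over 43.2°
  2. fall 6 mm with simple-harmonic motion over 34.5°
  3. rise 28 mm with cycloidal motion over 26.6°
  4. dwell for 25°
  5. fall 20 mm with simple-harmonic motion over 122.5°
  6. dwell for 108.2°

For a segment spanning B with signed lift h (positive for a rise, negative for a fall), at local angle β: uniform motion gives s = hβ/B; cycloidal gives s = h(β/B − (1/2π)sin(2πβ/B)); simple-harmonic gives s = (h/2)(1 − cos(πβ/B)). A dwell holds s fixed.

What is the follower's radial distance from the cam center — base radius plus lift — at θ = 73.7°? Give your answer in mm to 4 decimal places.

seg 1 [0°–43.2°] cycloidal, h=6: full span → s += 6 → s = 6.0000
seg 2 [43.2°–77.7°] simple-harmonic, h=-6: θ=73.7° here. β=30.5, B=34.5. -6/2·(1 − cos(π·0.8841)) = -5.8032 → s = 0.1968
radial distance = base radius + s = 14 + 0.1968 = 14.1968

14.1968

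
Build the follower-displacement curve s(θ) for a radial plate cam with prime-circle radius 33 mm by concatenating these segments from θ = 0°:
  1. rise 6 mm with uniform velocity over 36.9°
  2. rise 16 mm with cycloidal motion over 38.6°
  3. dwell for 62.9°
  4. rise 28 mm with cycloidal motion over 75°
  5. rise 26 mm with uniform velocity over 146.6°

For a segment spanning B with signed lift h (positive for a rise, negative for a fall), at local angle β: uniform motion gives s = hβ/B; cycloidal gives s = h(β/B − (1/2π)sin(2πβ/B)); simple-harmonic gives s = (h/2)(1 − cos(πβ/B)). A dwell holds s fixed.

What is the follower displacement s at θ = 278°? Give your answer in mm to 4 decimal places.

seg 1 [0°–36.9°] uniform, h=6: full span → s += 6 → s = 6.0000
seg 2 [36.9°–75.5°] cycloidal, h=16: full span → s += 16 → s = 22.0000
seg 3 [75.5°–138.4°] dwell: s stays 22.0000
seg 4 [138.4°–213.4°] cycloidal, h=28: full span → s += 28 → s = 50.0000
seg 5 [213.4°–360°] uniform, h=26: θ=278° here. β=64.6, B=146.6. 26·64.6/146.6 = 11.4570 → s = 61.4570

61.4570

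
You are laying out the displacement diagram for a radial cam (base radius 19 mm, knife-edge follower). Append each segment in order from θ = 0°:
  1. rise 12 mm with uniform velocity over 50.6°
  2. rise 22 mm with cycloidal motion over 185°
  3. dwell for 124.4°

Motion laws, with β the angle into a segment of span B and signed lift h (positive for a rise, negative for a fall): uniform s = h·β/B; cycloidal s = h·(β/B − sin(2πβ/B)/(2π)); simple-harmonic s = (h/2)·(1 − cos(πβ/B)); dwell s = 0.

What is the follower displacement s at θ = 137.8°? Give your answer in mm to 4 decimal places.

seg 1 [0°–50.6°] uniform, h=12: full span → s += 12 → s = 12.0000
seg 2 [50.6°–235.6°] cycloidal, h=22: θ=137.8° here. β=87.2, B=185. 22·(0.4714 − sin(2π·0.4714)/(2π)) = 9.7429 → s = 21.7429

21.7429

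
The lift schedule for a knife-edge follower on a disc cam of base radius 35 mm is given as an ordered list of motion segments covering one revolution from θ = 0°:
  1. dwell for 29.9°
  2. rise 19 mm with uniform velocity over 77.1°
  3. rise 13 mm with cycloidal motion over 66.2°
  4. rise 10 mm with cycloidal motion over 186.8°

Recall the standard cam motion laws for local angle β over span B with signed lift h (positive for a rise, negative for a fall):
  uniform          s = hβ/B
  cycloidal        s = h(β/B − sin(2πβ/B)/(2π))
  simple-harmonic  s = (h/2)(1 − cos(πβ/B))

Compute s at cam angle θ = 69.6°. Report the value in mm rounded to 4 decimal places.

seg 1 [0°–29.9°] dwell: s stays 0.0000
seg 2 [29.9°–107°] uniform, h=19: θ=69.6° here. β=39.7, B=77.1. 19·39.7/77.1 = 9.7834 → s = 9.7834

9.7834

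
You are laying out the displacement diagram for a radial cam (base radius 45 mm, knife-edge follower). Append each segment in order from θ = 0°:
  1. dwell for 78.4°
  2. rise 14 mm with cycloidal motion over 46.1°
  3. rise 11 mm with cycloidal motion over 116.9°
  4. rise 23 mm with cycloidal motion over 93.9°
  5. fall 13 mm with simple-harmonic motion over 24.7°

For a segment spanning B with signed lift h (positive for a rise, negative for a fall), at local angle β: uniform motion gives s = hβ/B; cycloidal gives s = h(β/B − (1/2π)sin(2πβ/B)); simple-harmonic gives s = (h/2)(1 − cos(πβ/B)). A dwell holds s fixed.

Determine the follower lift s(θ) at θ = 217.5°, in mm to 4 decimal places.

seg 1 [0°–78.4°] dwell: s stays 0.0000
seg 2 [78.4°–124.5°] cycloidal, h=14: full span → s += 14 → s = 14.0000
seg 3 [124.5°–241.4°] cycloidal, h=11: θ=217.5° here. β=93, B=116.9. 11·(0.7956 − sin(2π·0.7956)/(2π)) = 10.4306 → s = 24.4306

24.4306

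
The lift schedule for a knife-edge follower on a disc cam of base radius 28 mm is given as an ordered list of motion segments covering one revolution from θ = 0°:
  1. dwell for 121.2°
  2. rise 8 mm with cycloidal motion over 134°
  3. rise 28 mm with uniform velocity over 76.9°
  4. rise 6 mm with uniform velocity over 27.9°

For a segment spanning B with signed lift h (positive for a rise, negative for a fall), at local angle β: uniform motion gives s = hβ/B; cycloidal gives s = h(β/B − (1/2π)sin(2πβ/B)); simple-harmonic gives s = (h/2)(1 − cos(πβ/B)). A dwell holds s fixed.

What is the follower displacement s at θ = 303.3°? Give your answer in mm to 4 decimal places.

seg 1 [0°–121.2°] dwell: s stays 0.0000
seg 2 [121.2°–255.2°] cycloidal, h=8: full span → s += 8 → s = 8.0000
seg 3 [255.2°–332.1°] uniform, h=28: θ=303.3° here. β=48.1, B=76.9. 28·48.1/76.9 = 17.5137 → s = 25.5137

25.5137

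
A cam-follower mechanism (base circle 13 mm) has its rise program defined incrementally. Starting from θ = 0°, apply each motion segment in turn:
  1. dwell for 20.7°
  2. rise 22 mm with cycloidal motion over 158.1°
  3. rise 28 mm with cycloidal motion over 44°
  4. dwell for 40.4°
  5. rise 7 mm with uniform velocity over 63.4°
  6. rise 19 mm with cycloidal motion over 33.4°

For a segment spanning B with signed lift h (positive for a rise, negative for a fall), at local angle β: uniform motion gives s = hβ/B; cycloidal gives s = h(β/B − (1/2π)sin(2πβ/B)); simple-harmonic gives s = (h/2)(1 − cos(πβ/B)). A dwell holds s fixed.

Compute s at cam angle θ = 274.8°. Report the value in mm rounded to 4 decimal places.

seg 1 [0°–20.7°] dwell: s stays 0.0000
seg 2 [20.7°–178.8°] cycloidal, h=22: full span → s += 22 → s = 22.0000
seg 3 [178.8°–222.8°] cycloidal, h=28: full span → s += 28 → s = 50.0000
seg 4 [222.8°–263.2°] dwell: s stays 50.0000
seg 5 [263.2°–326.6°] uniform, h=7: θ=274.8° here. β=11.6, B=63.4. 7·11.6/63.4 = 1.2808 → s = 51.2808

51.2808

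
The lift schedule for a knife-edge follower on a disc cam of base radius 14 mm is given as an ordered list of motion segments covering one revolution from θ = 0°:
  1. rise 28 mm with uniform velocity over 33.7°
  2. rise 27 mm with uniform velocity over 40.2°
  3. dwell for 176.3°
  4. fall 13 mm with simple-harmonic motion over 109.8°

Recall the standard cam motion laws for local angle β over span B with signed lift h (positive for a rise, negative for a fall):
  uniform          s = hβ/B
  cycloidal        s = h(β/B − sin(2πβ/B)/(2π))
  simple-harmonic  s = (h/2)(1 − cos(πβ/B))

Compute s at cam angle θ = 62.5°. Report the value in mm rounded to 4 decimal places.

seg 1 [0°–33.7°] uniform, h=28: full span → s += 28 → s = 28.0000
seg 2 [33.7°–73.9°] uniform, h=27: θ=62.5° here. β=28.8, B=40.2. 27·28.8/40.2 = 19.3433 → s = 47.3433

47.3433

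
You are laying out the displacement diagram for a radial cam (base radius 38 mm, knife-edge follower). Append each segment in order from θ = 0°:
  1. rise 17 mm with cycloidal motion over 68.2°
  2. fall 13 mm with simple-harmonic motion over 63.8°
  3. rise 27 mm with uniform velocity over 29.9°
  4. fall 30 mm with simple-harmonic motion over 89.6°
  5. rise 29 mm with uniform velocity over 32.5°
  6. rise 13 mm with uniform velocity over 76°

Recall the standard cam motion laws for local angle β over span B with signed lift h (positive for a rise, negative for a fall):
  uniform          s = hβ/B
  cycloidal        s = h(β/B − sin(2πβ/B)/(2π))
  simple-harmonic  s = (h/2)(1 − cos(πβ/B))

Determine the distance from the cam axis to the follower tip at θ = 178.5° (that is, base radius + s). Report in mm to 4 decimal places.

seg 1 [0°–68.2°] cycloidal, h=17: full span → s += 17 → s = 17.0000
seg 2 [68.2°–132°] simple-harmonic, h=-13: full span → s += -13 → s = 4.0000
seg 3 [132°–161.9°] uniform, h=27: full span → s += 27 → s = 31.0000
seg 4 [161.9°–251.5°] simple-harmonic, h=-30: θ=178.5° here. β=16.6, B=89.6. -30/2·(1 − cos(π·0.1853)) = -2.4698 → s = 28.5302
radial distance = base radius + s = 38 + 28.5302 = 66.5302

66.5302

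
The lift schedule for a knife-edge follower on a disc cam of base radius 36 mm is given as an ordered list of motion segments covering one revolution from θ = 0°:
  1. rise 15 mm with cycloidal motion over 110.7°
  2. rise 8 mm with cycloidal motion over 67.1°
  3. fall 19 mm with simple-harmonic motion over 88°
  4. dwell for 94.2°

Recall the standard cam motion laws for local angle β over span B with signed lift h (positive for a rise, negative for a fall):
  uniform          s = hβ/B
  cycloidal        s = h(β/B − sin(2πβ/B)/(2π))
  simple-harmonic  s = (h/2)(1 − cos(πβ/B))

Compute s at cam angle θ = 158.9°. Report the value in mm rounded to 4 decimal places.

seg 1 [0°–110.7°] cycloidal, h=15: full span → s += 15 → s = 15.0000
seg 2 [110.7°–177.8°] cycloidal, h=8: θ=158.9° here. β=48.2, B=67.1. 8·(0.7183 − sin(2π·0.7183)/(2π)) = 6.9948 → s = 21.9948

21.9948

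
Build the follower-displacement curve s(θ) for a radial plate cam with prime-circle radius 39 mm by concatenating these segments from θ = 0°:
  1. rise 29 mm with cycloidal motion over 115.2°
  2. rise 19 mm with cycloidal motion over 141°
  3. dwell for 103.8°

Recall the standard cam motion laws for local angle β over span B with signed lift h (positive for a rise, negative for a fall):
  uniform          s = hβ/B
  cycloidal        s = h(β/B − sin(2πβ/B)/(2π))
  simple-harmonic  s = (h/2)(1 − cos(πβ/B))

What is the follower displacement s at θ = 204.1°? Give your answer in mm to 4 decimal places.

seg 1 [0°–115.2°] cycloidal, h=29: full span → s += 29 → s = 29.0000
seg 2 [115.2°–256.2°] cycloidal, h=19: θ=204.1° here. β=88.9, B=141. 19·(0.6305 − sin(2π·0.6305)/(2π)) = 14.1902 → s = 43.1902

43.1902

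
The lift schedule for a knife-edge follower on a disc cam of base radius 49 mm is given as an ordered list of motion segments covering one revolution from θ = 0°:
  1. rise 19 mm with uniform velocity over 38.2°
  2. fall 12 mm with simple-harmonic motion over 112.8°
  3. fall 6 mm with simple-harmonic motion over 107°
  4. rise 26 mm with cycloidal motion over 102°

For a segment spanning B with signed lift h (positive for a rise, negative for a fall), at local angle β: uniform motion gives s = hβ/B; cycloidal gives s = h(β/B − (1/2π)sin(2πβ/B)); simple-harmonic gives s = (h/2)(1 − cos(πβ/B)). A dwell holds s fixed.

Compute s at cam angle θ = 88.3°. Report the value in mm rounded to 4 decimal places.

seg 1 [0°–38.2°] uniform, h=19: full span → s += 19 → s = 19.0000
seg 2 [38.2°–151°] simple-harmonic, h=-12: θ=88.3° here. β=50.1, B=112.8. -12/2·(1 − cos(π·0.4441)) = -4.9526 → s = 14.0474

14.0474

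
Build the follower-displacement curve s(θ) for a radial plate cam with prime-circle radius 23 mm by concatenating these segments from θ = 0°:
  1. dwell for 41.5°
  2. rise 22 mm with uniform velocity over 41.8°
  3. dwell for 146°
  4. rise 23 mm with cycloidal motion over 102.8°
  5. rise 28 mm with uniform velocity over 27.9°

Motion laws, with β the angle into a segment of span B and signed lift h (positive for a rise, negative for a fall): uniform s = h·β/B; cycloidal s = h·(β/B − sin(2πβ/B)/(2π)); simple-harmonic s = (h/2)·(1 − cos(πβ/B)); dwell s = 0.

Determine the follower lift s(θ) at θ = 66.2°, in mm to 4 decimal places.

seg 1 [0°–41.5°] dwell: s stays 0.0000
seg 2 [41.5°–83.3°] uniform, h=22: θ=66.2° here. β=24.7, B=41.8. 22·24.7/41.8 = 13.0000 → s = 13.0000

13.0000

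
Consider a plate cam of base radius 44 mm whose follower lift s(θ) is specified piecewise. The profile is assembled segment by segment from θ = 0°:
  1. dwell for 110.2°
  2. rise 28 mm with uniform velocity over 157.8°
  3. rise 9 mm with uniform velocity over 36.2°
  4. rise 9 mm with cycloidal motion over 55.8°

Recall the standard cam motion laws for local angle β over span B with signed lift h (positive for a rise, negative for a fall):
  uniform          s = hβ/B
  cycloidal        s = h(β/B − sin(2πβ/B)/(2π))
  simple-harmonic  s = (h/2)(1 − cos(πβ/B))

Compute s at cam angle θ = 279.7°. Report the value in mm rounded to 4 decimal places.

seg 1 [0°–110.2°] dwell: s stays 0.0000
seg 2 [110.2°–268°] uniform, h=28: full span → s += 28 → s = 28.0000
seg 3 [268°–304.2°] uniform, h=9: θ=279.7° here. β=11.7, B=36.2. 9·11.7/36.2 = 2.9088 → s = 30.9088

30.9088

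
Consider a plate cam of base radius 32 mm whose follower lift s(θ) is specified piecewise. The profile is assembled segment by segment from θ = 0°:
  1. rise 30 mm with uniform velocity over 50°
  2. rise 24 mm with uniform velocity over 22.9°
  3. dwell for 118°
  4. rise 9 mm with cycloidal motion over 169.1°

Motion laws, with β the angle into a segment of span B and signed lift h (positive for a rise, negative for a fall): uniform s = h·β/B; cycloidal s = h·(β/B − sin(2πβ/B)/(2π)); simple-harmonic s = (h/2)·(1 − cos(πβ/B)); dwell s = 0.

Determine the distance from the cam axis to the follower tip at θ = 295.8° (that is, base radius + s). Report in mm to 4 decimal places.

seg 1 [0°–50°] uniform, h=30: full span → s += 30 → s = 30.0000
seg 2 [50°–72.9°] uniform, h=24: full span → s += 24 → s = 54.0000
seg 3 [72.9°–190.9°] dwell: s stays 54.0000
seg 4 [190.9°–360°] cycloidal, h=9: θ=295.8° here. β=104.9, B=169.1. 9·(0.6203 − sin(2π·0.6203)/(2π)) = 6.5659 → s = 60.5659
radial distance = base radius + s = 32 + 60.5659 = 92.5659

92.5659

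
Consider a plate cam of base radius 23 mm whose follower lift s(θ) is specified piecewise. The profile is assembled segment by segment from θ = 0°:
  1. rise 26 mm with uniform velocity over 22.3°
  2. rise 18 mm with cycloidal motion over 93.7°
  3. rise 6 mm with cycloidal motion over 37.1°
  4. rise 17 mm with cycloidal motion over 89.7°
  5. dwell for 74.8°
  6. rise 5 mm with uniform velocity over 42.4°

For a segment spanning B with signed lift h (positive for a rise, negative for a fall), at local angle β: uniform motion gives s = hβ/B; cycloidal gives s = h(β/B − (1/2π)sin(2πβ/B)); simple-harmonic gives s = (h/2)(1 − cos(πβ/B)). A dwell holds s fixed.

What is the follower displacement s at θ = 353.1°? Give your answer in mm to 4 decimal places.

seg 1 [0°–22.3°] uniform, h=26: full span → s += 26 → s = 26.0000
seg 2 [22.3°–116°] cycloidal, h=18: full span → s += 18 → s = 44.0000
seg 3 [116°–153.1°] cycloidal, h=6: full span → s += 6 → s = 50.0000
seg 4 [153.1°–242.8°] cycloidal, h=17: full span → s += 17 → s = 67.0000
seg 5 [242.8°–317.6°] dwell: s stays 67.0000
seg 6 [317.6°–360°] uniform, h=5: θ=353.1° here. β=35.5, B=42.4. 5·35.5/42.4 = 4.1863 → s = 71.1863

71.1863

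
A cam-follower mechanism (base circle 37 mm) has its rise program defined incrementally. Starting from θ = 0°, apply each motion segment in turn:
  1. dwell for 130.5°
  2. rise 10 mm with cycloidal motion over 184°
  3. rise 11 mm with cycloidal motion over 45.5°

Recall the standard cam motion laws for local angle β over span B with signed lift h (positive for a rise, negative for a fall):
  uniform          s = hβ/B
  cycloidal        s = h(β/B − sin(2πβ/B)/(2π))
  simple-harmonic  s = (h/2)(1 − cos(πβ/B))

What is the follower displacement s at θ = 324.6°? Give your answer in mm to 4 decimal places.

seg 1 [0°–130.5°] dwell: s stays 0.0000
seg 2 [130.5°–314.5°] cycloidal, h=10: full span → s += 10 → s = 10.0000
seg 3 [314.5°–360°] cycloidal, h=11: θ=324.6° here. β=10.1, B=45.5. 11·(0.2220 − sin(2π·0.2220)/(2π)) = 0.7181 → s = 10.7181

10.7181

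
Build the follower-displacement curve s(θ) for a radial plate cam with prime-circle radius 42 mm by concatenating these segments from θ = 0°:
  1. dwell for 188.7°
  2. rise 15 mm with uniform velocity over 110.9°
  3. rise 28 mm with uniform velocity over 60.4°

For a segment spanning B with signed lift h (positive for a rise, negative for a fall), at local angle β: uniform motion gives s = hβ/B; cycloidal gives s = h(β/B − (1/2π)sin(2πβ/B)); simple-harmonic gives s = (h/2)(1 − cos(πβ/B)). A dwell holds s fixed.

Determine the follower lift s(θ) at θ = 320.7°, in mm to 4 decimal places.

seg 1 [0°–188.7°] dwell: s stays 0.0000
seg 2 [188.7°–299.6°] uniform, h=15: full span → s += 15 → s = 15.0000
seg 3 [299.6°–360°] uniform, h=28: θ=320.7° here. β=21.1, B=60.4. 28·21.1/60.4 = 9.7815 → s = 24.7815

24.7815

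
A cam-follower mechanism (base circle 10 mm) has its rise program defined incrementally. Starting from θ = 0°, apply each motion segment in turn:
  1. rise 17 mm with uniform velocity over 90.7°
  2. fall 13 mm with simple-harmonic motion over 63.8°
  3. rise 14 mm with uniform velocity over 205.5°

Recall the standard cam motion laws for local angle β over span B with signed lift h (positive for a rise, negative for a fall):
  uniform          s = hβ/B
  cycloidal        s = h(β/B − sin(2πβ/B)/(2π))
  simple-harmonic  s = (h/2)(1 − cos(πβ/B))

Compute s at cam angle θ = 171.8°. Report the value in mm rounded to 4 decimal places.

seg 1 [0°–90.7°] uniform, h=17: full span → s += 17 → s = 17.0000
seg 2 [90.7°–154.5°] simple-harmonic, h=-13: full span → s += -13 → s = 4.0000
seg 3 [154.5°–360°] uniform, h=14: θ=171.8° here. β=17.3, B=205.5. 14·17.3/205.5 = 1.1786 → s = 5.1786

5.1786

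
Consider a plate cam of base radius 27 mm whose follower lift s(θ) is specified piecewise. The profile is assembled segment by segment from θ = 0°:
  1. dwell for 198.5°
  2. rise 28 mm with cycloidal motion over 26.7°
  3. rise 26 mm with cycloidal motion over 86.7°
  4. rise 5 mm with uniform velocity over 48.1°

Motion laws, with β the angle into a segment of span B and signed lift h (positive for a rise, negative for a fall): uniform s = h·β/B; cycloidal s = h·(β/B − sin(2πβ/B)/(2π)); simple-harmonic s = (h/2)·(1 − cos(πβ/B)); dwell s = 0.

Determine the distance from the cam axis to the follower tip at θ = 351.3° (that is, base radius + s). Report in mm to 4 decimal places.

seg 1 [0°–198.5°] dwell: s stays 0.0000
seg 2 [198.5°–225.2°] cycloidal, h=28: full span → s += 28 → s = 28.0000
seg 3 [225.2°–311.9°] cycloidal, h=26: full span → s += 26 → s = 54.0000
seg 4 [311.9°–360°] uniform, h=5: θ=351.3° here. β=39.4, B=48.1. 5·39.4/48.1 = 4.0956 → s = 58.0956
radial distance = base radius + s = 27 + 58.0956 = 85.0956

85.0956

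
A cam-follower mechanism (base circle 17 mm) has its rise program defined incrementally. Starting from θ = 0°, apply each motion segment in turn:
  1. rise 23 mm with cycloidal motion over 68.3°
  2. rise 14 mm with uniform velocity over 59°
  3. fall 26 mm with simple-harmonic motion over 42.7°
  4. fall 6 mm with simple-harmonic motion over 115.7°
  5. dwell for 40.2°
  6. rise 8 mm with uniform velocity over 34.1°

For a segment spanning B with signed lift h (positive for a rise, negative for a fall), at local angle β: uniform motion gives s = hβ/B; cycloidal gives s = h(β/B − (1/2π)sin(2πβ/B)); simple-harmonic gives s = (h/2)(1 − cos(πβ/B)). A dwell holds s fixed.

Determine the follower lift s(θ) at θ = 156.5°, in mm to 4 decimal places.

seg 1 [0°–68.3°] cycloidal, h=23: full span → s += 23 → s = 23.0000
seg 2 [68.3°–127.3°] uniform, h=14: full span → s += 14 → s = 37.0000
seg 3 [127.3°–170°] simple-harmonic, h=-26: θ=156.5° here. β=29.2, B=42.7. -26/2·(1 − cos(π·0.6838)) = -20.0977 → s = 16.9023

16.9023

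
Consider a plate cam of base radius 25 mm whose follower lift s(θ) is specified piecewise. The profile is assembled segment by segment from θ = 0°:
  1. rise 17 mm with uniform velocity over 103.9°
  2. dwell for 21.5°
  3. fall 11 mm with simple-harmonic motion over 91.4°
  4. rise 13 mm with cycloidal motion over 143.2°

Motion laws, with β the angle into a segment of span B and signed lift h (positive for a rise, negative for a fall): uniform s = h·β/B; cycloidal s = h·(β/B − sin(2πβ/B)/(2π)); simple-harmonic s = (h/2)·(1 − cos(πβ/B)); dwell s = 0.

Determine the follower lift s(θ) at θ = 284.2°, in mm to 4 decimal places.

seg 1 [0°–103.9°] uniform, h=17: full span → s += 17 → s = 17.0000
seg 2 [103.9°–125.4°] dwell: s stays 17.0000
seg 3 [125.4°–216.8°] simple-harmonic, h=-11: full span → s += -11 → s = 6.0000
seg 4 [216.8°–360°] cycloidal, h=13: θ=284.2° here. β=67.4, B=143.2. 13·(0.4707 − sin(2π·0.4707)/(2π)) = 5.7396 → s = 11.7396

11.7396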